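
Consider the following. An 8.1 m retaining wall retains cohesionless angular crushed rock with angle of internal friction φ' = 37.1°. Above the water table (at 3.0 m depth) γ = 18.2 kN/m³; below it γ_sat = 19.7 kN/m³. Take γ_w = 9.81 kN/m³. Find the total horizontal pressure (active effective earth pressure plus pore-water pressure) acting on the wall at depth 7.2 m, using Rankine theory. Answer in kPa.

K_a = (1 − sin φ)/(1 + sin φ) = 0.2475.
γ' = 19.7 − 9.81 = 9.890 kN/m³.
Effective vertical stress at 7.2 m: σ'_v = 18.2×3.0 + 9.890×4.20 = 96.14 kPa.
σ'_h = K_a σ'_v = 0.2475 × 96.14 = 23.79 kPa; u = γ_w × 4.20 = 41.20 kPa.
Total σ_h = 23.79 + 41.20 = 65.00 kPa.

65.0 kPa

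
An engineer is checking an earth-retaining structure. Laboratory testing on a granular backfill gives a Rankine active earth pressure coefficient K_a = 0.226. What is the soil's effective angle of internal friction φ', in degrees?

39.1°

K_a = tan²(45° − φ/2) ⇒ 45° − φ/2 = arctan(√0.226) = 25.43°.
φ = 2(45° − 25.43°) = 39.15°.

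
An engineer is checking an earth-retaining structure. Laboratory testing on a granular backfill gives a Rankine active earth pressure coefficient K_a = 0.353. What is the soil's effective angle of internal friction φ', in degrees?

K_a = tan²(45° − φ/2) ⇒ 45° − φ/2 = arctan(√0.353) = 30.72°.
φ = 2(45° − 30.72°) = 28.57°.

28.6°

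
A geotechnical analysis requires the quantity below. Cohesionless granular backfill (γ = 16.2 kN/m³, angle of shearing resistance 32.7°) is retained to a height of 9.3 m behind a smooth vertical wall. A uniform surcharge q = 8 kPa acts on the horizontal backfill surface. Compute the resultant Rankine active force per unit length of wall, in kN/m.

231 kN/m

K_a = tan²(45° − φ/2) = 0.2985.
Soil triangle: ½ K_a γ H² = 0.5×0.2985×16.2×9.3² = 209.1 kN/m.
Surcharge rectangle: K_a q H = 0.2985×8×9.3 = 22.21 kN/m.
Total = 209.1 + 22.21 = 231.3 kN/m.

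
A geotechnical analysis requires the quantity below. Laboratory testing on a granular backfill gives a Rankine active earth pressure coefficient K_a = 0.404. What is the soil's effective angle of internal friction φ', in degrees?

25.1°

K_a = tan²(45° − φ/2) ⇒ 45° − φ/2 = arctan(√0.404) = 32.44°.
φ = 2(45° − 32.44°) = 25.12°.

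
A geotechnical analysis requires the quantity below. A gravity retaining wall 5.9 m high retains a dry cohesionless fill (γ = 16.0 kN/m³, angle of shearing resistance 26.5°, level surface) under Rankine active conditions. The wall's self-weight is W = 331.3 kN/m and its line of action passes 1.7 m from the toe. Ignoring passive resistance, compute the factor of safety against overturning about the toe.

K_a = tan²(45° − 26.5°/2) = 0.3829.
P_a = ½K_aγH² = 0.5×0.3829×16.0×5.9² = 106.6 kN/m, acting at H/3 = 1.967 m above the base.
Overturning moment M_o = P_a × H/3 = 106.6 × 1.967 = 209.7.
Resisting moment M_r = W × 1.7 = 331.3 × 1.7 = 563.2.
FS_overturning = M_r/M_o = 563.2/209.7 = 2.685.

2.69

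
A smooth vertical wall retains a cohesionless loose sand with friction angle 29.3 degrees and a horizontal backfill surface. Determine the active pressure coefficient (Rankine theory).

K_a = (1 − sin φ)/(1 + sin φ) = (1 − sin 29.3°)/(1 + sin 29.3°) = 0.3428.

0.343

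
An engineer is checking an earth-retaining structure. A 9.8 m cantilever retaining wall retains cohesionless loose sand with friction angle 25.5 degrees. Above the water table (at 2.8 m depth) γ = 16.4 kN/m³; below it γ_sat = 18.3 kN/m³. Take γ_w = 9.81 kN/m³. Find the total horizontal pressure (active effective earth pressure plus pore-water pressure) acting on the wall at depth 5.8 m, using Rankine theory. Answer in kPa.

57.9 kPa

K_a = (1 − sin φ)/(1 + sin φ) = 0.3981.
γ' = 18.3 − 9.81 = 8.490 kN/m³.
Effective vertical stress at 5.8 m: σ'_v = 16.4×2.8 + 8.490×3.00 = 71.39 kPa.
σ'_h = K_a σ'_v = 0.3981 × 71.39 = 28.42 kPa; u = γ_w × 3.00 = 29.43 kPa.
Total σ_h = 28.42 + 29.43 = 57.85 kPa.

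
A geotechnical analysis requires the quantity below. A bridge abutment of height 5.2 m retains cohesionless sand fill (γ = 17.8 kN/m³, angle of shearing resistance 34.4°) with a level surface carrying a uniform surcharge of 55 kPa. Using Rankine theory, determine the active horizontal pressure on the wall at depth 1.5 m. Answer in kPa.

22.7 kPa

K_a = (1 − sin φ)/(1 + sin φ) = 0.2780.
σ_v = γz + q = 17.8 × 1.5 + 55 = 81.70 kPa.
σ_h = K_a σ_v = 0.2780 × 81.70 = 22.71 kPa.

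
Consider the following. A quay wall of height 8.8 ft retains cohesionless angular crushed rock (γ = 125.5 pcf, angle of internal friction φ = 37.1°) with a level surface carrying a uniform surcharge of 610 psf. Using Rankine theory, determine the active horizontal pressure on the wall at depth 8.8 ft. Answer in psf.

424 psf

K_a = (1 − sin φ)/(1 + sin φ) = 0.2475.
σ_v = γz + q = 125.5 × 8.8 + 610 = 1714 psf.
σ_h = K_a σ_v = 0.2475 × 1714 = 424.3 psf.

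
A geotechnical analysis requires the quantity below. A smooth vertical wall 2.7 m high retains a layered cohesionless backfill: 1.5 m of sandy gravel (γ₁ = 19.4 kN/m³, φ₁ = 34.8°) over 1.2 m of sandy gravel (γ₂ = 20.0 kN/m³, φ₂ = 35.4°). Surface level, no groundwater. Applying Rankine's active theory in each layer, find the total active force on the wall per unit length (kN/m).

K_a1 = tan²(45°−34.8°/2) = 0.2733; K_a2 = tan²(45°−35.4°/2) = 0.2664.
Layer 1: σ at base = K_a1 γ₁ h₁ = 7.953 kPa; P₁ = ½×7.953×1.5 = 5.965.
Layer 2: σ_v at top = γ₁h₁ = 29.10; σ_h top = K_a2×29.10 = 7.752; σ_h base = K_a2×(29.10+20.0×1.2) = 14.15.
P₂ = ½(7.752+14.15)×1.2 = 13.14. Total P_a = 5.965+13.14 = 19.10 kN/m.

19.1 kN/m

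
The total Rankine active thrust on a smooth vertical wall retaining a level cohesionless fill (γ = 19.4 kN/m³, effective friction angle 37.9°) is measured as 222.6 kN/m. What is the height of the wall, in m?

9.80 m

K_a = 0.2389. P_a = ½ K_a γ H² ⇒ H = √(2P_a/(K_a γ)).
H = √(2×222.6/(0.2389×19.4)) = 9.800 m.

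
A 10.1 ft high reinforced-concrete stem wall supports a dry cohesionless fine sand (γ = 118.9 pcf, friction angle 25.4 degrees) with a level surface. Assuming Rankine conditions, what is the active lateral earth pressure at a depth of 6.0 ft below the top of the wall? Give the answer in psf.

285 psf

K_a = (1 − sin φ)/(1 + sin φ) = 0.3996.
σ_h = K_a γ z = 0.3996 × 118.9 × 6.0 = 285.1 psf.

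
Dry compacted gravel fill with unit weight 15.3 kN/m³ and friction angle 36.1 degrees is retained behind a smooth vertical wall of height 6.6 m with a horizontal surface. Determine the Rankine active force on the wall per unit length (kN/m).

86.1 kN/m

K_a = tan²(45° − φ/2) = 0.2585.
P_a = ½ K_a γ H² = 0.5 × 0.2585 × 15.3 × 6.6² = 86.14 kN/m.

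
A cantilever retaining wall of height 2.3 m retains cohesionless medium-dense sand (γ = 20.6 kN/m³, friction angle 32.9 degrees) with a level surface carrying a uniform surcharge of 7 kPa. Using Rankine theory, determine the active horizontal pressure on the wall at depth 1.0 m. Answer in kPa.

K_a = (1 − sin φ)/(1 + sin φ) = 0.2960.
σ_v = γz + q = 20.6 × 1.0 + 7 = 27.60 kPa.
σ_h = K_a σ_v = 0.2960 × 27.60 = 8.170 kPa.

8.17 kPa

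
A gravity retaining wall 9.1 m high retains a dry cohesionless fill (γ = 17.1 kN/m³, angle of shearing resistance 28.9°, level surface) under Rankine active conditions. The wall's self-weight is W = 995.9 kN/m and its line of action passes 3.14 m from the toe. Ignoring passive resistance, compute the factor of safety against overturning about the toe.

K_a = tan²(45° − 28.9°/2) = 0.3484.
P_a = ½K_aγH² = 0.5×0.3484×17.1×9.1² = 246.6 kN/m, acting at H/3 = 3.033 m above the base.
Overturning moment M_o = P_a × H/3 = 246.6 × 3.033 = 748.2.
Resisting moment M_r = W × 3.14 = 995.9 × 3.14 = 3127.
FS_overturning = M_r/M_o = 3127/748.2 = 4.180.

4.18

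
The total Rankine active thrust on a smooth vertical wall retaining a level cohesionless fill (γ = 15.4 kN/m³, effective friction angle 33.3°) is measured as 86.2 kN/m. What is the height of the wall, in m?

K_a = 0.2911. P_a = ½ K_a γ H² ⇒ H = √(2P_a/(K_a γ)).
H = √(2×86.2/(0.2911×15.4)) = 6.201 m.

6.20 m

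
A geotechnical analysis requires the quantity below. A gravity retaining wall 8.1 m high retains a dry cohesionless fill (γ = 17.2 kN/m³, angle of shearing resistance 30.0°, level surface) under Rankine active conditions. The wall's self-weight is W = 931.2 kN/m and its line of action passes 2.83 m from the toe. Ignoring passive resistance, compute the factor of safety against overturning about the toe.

5.19

K_a = tan²(45° − 30.0°/2) = 0.3333.
P_a = ½K_aγH² = 0.5×0.3333×17.2×8.1² = 188.1 kN/m, acting at H/3 = 2.700 m above the base.
Overturning moment M_o = P_a × H/3 = 188.1 × 2.700 = 507.8.
Resisting moment M_r = W × 2.83 = 931.2 × 2.83 = 2635.
FS_overturning = M_r/M_o = 2635/507.8 = 5.189.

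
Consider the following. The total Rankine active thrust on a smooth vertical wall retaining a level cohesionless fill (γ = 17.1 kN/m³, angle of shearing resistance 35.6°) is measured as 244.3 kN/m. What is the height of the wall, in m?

K_a = 0.2641. P_a = ½ K_a γ H² ⇒ H = √(2P_a/(K_a γ)).
H = √(2×244.3/(0.2641×17.1)) = 10.40 m.

10.4 m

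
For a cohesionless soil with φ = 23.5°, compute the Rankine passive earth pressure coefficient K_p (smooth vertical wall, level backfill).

K_p = (1 + sin φ)/(1 − sin φ) = tan²(45° + 23.5°/2) = 2.326.

2.33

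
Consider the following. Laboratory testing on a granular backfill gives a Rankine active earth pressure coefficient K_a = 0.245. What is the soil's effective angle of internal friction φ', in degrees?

37.3°

K_a = tan²(45° − φ/2) ⇒ 45° − φ/2 = arctan(√0.245) = 26.33°.
φ = 2(45° − 26.33°) = 37.33°.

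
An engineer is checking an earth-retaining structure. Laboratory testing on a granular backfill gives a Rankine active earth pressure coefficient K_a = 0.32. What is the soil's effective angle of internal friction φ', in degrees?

K_a = tan²(45° − φ/2) ⇒ 45° − φ/2 = arctan(√0.32) = 29.50°.
φ = 2(45° − 29.50°) = 31.01°.

31.0°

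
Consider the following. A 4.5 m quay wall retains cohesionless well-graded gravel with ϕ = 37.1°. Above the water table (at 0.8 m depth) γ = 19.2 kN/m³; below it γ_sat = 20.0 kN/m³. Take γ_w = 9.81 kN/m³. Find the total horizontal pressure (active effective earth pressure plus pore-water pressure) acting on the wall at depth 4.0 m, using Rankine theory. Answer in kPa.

K_a = (1 − sin φ)/(1 + sin φ) = 0.2475.
γ' = 20.0 − 9.81 = 10.19 kN/m³.
Effective vertical stress at 4.0 m: σ'_v = 19.2×0.8 + 10.19×3.20 = 47.97 kPa.
σ'_h = K_a σ'_v = 0.2475 × 47.97 = 11.87 kPa; u = γ_w × 3.20 = 31.39 kPa.
Total σ_h = 11.87 + 31.39 = 43.26 kPa.

43.3 kPa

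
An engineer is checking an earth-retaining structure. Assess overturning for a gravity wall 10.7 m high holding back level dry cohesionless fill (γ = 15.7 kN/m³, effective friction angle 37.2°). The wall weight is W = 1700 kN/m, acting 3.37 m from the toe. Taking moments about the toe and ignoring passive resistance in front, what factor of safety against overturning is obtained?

7.25

K_a = tan²(45° − 37.2°/2) = 0.2464.
P_a = ½K_aγH² = 0.5×0.2464×15.7×10.7² = 221.5 kN/m, acting at H/3 = 3.567 m above the base.
Overturning moment M_o = P_a × H/3 = 221.5 × 3.567 = 789.9.
Resisting moment M_r = W × 3.37 = 1700 × 3.37 = 5729.
FS_overturning = M_r/M_o = 5729/789.9 = 7.253.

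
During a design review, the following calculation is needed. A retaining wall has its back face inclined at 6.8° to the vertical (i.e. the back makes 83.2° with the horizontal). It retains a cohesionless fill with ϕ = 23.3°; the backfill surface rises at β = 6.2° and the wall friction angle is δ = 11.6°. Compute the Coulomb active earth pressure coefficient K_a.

K_a = sin²(α+φ) / [sin²α · sin(α−δ) · (1 + √{sin(φ+δ)sin(φ−β) / (sin(α−δ)sin(α+β))})²].
With α = 83.2°, φ = 23.3°, δ = 11.6°, β = 6.2°: K_a = 0.4866.

0.487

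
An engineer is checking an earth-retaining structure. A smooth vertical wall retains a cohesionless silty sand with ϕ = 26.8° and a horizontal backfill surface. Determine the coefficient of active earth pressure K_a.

0.378

K_a = (1 − sin φ)/(1 + sin φ) = (1 − sin 26.8°)/(1 + sin 26.8°) = 0.3785.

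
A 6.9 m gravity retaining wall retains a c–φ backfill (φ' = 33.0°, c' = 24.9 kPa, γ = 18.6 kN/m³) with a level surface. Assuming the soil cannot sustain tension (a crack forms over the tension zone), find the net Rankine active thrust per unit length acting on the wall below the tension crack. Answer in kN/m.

K_a = 0.2948; √K_a = 0.5430.
Tension-crack depth z_c = 2c/(γ√K_a) = 2×24.9/(18.6×0.5430) = 4.931 m.
σ_a at base = K_a γ H − 2c√K_a = 0.2948×18.6×6.9 − 2×24.9×0.5430 = 10.80 kPa.
P_a = ½ × 10.80 × (H − z_c) = 0.5×10.80×1.969 = 10.63 kN/m.

10.6 kN/m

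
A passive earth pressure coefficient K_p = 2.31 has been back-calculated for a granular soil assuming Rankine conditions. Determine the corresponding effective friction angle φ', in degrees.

23.3°

K_p = (1+sin φ)/(1−sin φ) ⇒ sin φ = (K_p − 1)/(K_p + 1) = 0.3958.
φ = arcsin(0.3958) = 23.31°.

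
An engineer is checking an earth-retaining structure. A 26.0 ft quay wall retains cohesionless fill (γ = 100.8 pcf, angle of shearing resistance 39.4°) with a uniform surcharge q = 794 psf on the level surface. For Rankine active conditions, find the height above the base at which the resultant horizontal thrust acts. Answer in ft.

10.3 ft

K_a = 0.2234.
Triangular part P₁ = ½K_aγH² = 7613 at H/3 = 8.667 ft; rectangular part P₂ = K_a q H = 4613 at H/2 = 13.00 ft.
ȳ = (P₁·8.667 + P₂·13.00)/(P₁+P₂) = 10.30 ft.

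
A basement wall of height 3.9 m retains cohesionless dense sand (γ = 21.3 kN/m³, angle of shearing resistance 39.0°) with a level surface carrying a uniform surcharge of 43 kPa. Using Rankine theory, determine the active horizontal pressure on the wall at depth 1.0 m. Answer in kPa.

K_a = (1 − sin φ)/(1 + sin φ) = 0.2275.
σ_v = γz + q = 21.3 × 1.0 + 43 = 64.30 kPa.
σ_h = K_a σ_v = 0.2275 × 64.30 = 14.63 kPa.

14.6 kPa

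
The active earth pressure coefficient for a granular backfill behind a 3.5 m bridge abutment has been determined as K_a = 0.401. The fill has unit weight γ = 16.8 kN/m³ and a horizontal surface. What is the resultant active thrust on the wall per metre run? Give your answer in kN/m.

41.3 kN/m

P = ½ K_a γ H² = 0.5 × 0.401 × 16.8 × 3.5² = 41.26 kN/m.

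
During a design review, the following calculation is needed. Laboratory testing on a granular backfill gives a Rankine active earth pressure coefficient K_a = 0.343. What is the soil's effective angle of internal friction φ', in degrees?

29.3°

K_a = tan²(45° − φ/2) ⇒ 45° − φ/2 = arctan(√0.343) = 30.36°.
φ = 2(45° − 30.36°) = 29.29°.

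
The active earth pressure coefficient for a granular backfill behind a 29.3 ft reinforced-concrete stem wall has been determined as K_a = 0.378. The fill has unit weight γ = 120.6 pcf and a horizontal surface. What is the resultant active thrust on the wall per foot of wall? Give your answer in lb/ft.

19600 lb/ft

P = ½ K_a γ H² = 0.5 × 0.378 × 120.6 × 29.3² = 19570 lb/ft.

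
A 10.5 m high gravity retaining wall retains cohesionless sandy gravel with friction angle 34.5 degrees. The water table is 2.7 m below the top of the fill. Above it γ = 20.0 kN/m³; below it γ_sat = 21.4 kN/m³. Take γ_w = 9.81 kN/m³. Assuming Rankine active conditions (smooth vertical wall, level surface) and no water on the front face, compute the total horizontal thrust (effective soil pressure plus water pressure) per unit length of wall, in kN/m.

533 kN/m

K_a = tan²(45° − φ/2) = 0.2768.
γ' = 21.4 − 9.81 = 11.59 kN/m³. Depth below WT = 7.8 m.
σ'_h at WT = K_a γ d_w = 14.95 kPa; at base = 14.95 + K_a γ' × 7.8 = 39.97 kPa.
P₁ (0–2.7 m) = ½×14.95×2.7 = 20.18. P₂ (2.7–10.5 m) = ½(14.95+39.97)×7.8 = 214.2.
P_w = ½ γ_w h₂² = 0.5×9.81×7.8² = 298.4. Total = 20.18+214.2+298.4 = 532.8 kN/m.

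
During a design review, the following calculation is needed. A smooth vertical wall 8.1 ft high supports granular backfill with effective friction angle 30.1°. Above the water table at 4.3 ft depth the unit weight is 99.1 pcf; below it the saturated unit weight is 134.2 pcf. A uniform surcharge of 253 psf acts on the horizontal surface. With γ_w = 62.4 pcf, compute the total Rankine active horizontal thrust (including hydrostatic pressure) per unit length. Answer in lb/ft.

2140 lb/ft

K_a = tan²(45° − φ/2) = 0.3320.
γ' = 134.2 − 62.4 = 71.80 pcf. h₂ = H − d_w = 3.8 ft.
σ'_h: at surface K_a·q = 83.99; at WT K_a(q+γd_w) = 225.5; at base K_a(q+γd_w+γ'h₂) = 316.0 psf.
P₁ = ½(83.99+225.5)×4.3 = 665.3; P₂ = ½(225.5+316.0)×3.8 = 1029; P_w = ½γ_w h₂² = 450.5.
Total = 665.3+1029+450.5 = 2145 lb/ft.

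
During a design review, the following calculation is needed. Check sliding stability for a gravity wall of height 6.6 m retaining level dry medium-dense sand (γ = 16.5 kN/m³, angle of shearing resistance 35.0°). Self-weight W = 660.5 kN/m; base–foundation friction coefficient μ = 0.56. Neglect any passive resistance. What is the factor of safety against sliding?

K_a = tan²(45° − 35.0°/2) = 0.2710.
P_a = ½K_aγH² = 0.5×0.2710×16.5×6.6² = 97.39 kN/m, acting at H/3 = 2.200 m above the base.
FS_sliding = μW / P_a = 0.56×660.5 / 97.39 = 3.798.

3.80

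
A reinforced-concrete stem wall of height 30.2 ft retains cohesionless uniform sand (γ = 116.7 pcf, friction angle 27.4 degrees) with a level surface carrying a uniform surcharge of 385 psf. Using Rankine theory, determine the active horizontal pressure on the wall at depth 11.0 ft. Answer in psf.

617 psf

K_a = (1 − sin φ)/(1 + sin φ) = 0.3697.
σ_v = γz + q = 116.7 × 11.0 + 385 = 1669 psf.
σ_h = K_a σ_v = 0.3697 × 1669 = 616.9 psf.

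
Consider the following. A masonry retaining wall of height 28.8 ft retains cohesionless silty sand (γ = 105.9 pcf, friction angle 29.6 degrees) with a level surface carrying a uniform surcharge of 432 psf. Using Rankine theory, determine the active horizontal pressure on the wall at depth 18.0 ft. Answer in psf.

K_a = (1 − sin φ)/(1 + sin φ) = 0.3387.
σ_v = γz + q = 105.9 × 18.0 + 432 = 2338 psf.
σ_h = K_a σ_v = 0.3387 × 2338 = 792.0 psf.

792 psf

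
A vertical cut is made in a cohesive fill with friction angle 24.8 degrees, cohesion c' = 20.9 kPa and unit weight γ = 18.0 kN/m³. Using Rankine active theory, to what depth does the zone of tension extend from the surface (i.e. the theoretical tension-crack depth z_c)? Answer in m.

3.63 m

K_a = tan²(45° − 24.8°/2) = 0.4090; √K_a = 0.6395.
The active pressure is zero where K_a γ z = 2c√K_a, so z_c = 2c/(γ√K_a) = 2×20.9/(18.0×0.6395) = 3.631 m.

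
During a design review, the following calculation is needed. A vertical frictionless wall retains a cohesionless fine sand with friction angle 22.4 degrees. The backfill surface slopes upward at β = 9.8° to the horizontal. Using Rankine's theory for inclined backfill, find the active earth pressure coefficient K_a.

0.479

K_a = cos β · (cos β − √(cos²β − cos²φ)) / (cos β + √(cos²β − cos²φ)).
cos β = 0.9854, cos φ = 0.9245, √(cos²β − cos²φ) = 0.3409.
K_a = 0.9854 × (0.9854 − 0.3409)/(0.9854 + 0.3409) = 0.4788.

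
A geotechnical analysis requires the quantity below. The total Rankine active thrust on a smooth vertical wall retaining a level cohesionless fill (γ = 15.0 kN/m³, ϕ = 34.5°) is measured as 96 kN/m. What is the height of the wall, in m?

K_a = 0.2768. P_a = ½ K_a γ H² ⇒ H = √(2P_a/(K_a γ)).
H = √(2×96/(0.2768×15.0)) = 6.800 m.

6.80 m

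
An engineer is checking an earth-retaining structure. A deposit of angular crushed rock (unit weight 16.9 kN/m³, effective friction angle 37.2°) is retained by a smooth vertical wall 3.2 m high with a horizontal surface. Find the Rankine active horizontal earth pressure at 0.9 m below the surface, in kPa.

3.75 kPa

K_a = (1 − sin φ)/(1 + sin φ) = 0.2464.
σ_h = K_a γ z = 0.2464 × 16.9 × 0.9 = 3.748 kPa.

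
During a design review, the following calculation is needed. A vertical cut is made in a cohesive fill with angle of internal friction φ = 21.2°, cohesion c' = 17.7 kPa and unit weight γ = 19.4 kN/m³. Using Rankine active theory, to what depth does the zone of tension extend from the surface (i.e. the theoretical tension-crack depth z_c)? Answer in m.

2.66 m

K_a = tan²(45° − 21.2°/2) = 0.4688; √K_a = 0.6847.
The active pressure is zero where K_a γ z = 2c√K_a, so z_c = 2c/(γ√K_a) = 2×17.7/(19.4×0.6847) = 2.665 m.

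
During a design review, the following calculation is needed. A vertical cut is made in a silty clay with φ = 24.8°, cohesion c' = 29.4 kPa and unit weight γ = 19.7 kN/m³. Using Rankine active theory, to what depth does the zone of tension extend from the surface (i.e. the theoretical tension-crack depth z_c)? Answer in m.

K_a = tan²(45° − 24.8°/2) = 0.4090; √K_a = 0.6395.
The active pressure is zero where K_a γ z = 2c√K_a, so z_c = 2c/(γ√K_a) = 2×29.4/(19.7×0.6395) = 4.667 m.

4.67 m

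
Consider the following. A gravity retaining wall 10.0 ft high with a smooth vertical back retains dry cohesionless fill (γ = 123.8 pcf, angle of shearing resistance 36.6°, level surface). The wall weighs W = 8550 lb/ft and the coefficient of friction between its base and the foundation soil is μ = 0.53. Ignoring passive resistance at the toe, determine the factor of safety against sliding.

K_a = tan²(45° − 36.6°/2) = 0.2530.
P_a = ½K_aγH² = 0.5×0.2530×123.8×10.0² = 1566 lb/ft, acting at H/3 = 3.333 ft above the base.
FS_sliding = μW / P_a = 0.53×8550 / 1566 = 2.894.

2.89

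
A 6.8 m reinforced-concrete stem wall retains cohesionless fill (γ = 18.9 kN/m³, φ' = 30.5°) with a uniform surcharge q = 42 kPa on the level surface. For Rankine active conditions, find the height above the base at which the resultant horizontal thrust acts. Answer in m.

2.71 m

K_a = 0.3267.
Triangular part P₁ = ½K_aγH² = 142.7 at H/3 = 2.267 m; rectangular part P₂ = K_a q H = 93.30 at H/2 = 3.400 m.
ȳ = (P₁·2.267 + P₂·3.400)/(P₁+P₂) = 2.715 m.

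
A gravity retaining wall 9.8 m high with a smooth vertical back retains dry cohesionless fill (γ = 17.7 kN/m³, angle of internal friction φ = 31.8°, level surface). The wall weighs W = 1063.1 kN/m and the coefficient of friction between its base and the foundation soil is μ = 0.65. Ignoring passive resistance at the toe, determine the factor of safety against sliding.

K_a = tan²(45° − 31.8°/2) = 0.3098.
P_a = ½K_aγH² = 0.5×0.3098×17.7×9.8² = 263.3 kN/m, acting at H/3 = 3.267 m above the base.
FS_sliding = μW / P_a = 0.65×1063.1 / 263.3 = 2.624.

2.62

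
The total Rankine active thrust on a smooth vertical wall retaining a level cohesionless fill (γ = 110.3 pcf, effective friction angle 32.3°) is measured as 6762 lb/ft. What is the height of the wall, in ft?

20.1 ft

K_a = 0.3035. P_a = ½ K_a γ H² ⇒ H = √(2P_a/(K_a γ)).
H = √(2×6762/(0.3035×110.3)) = 20.10 ft.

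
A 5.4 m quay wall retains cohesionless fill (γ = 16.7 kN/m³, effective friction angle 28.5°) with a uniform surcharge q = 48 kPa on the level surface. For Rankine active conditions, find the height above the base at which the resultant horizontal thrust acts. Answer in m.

2.26 m

K_a = 0.3540.
Triangular part P₁ = ½K_aγH² = 86.18 at H/3 = 1.800 m; rectangular part P₂ = K_a q H = 91.74 at H/2 = 2.700 m.
ȳ = (P₁·1.800 + P₂·2.700)/(P₁+P₂) = 2.264 m.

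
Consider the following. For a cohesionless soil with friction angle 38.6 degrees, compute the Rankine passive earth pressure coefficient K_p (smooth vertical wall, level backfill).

K_p = (1 + sin φ)/(1 − sin φ) = tan²(45° + 38.6°/2) = 4.317.

4.32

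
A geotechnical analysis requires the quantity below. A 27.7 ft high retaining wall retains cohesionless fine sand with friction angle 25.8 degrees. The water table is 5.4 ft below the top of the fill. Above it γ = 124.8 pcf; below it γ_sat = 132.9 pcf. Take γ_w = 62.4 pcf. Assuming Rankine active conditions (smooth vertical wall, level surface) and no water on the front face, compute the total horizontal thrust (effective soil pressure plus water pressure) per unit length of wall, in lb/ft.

29000 lb/ft

K_a = tan²(45° − φ/2) = 0.3935.
γ' = 132.9 − 62.4 = 70.50 pcf. Depth below WT = 22.3 ft.
σ'_h at WT = K_a γ d_w = 265.2 psf; at base = 265.2 + K_a γ' × 22.3 = 883.8 psf.
P₁ (0–5.4 ft) = ½×265.2×5.4 = 716.0. P₂ (5.4–27.7 ft) = ½(265.2+883.8)×22.3 = 12810.
P_w = ½ γ_w h₂² = 0.5×62.4×22.3² = 15520. Total = 716.0+12810+15520 = 29040 lb/ft.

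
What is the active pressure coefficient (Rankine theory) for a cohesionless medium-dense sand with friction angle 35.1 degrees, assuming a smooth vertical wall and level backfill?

K_a = (1 − sin φ)/(1 + sin φ) = (1 − sin 35.1°)/(1 + sin 35.1°) = 0.2698.

0.270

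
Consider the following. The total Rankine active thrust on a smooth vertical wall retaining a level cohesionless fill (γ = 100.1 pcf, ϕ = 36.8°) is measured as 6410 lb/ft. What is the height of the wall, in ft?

22.6 ft

K_a = 0.2508. P_a = ½ K_a γ H² ⇒ H = √(2P_a/(K_a γ)).
H = √(2×6410/(0.2508×100.1)) = 22.60 ft.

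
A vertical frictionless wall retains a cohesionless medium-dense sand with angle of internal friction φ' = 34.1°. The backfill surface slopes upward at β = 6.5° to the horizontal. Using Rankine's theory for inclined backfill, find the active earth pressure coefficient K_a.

0.286

K_a = cos β · (cos β − √(cos²β − cos²φ)) / (cos β + √(cos²β − cos²φ)).
cos β = 0.9936, cos φ = 0.8281, √(cos²β − cos²φ) = 0.5491.
K_a = 0.9936 × (0.9936 − 0.5491)/(0.9936 + 0.5491) = 0.2863.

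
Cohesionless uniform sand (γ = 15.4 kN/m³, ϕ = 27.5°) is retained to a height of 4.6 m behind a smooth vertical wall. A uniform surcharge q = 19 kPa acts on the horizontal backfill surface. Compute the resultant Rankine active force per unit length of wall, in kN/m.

92.2 kN/m

K_a = tan²(45° − φ/2) = 0.3682.
Soil triangle: ½ K_a γ H² = 0.5×0.3682×15.4×4.6² = 60.00 kN/m.
Surcharge rectangle: K_a q H = 0.3682×19×4.6 = 32.18 kN/m.
Total = 60.00 + 32.18 = 92.18 kN/m.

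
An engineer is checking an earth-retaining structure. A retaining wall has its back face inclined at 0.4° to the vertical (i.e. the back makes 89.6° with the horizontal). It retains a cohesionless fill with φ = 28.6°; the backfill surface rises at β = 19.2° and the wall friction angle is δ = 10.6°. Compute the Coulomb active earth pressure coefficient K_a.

K_a = sin²(α+φ) / [sin²α · sin(α−δ) · (1 + √{sin(φ+δ)sin(φ−β) / (sin(α−δ)sin(α+β))})²].
With α = 89.6°, φ = 28.6°, δ = 10.6°, β = 19.2°: K_a = 0.4451.

0.445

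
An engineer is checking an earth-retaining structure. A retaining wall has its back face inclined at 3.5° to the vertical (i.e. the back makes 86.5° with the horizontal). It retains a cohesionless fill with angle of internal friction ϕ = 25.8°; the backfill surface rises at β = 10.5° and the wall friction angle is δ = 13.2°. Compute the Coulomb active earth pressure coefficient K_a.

0.446

K_a = sin²(α+φ) / [sin²α · sin(α−δ) · (1 + √{sin(φ+δ)sin(φ−β) / (sin(α−δ)sin(α+β))})²].
With α = 86.5°, φ = 25.8°, δ = 13.2°, β = 10.5°: K_a = 0.4462.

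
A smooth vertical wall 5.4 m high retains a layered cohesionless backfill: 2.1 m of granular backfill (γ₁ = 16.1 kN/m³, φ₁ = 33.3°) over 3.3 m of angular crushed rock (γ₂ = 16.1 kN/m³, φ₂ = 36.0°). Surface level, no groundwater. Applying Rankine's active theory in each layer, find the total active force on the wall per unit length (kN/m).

K_a1 = tan²(45°−33.3°/2) = 0.2911; K_a2 = tan²(45°−36.0°/2) = 0.2596.
Layer 1: σ at base = K_a1 γ₁ h₁ = 9.843 kPa; P₁ = ½×9.843×2.1 = 10.34.
Layer 2: σ_v at top = γ₁h₁ = 33.81; σ_h top = K_a2×33.81 = 8.778; σ_h base = K_a2×(33.81+16.1×3.3) = 22.57.
P₂ = ½(8.778+22.57)×3.3 = 51.73. Total P_a = 10.34+51.73 = 62.06 kN/m.

62.1 kN/m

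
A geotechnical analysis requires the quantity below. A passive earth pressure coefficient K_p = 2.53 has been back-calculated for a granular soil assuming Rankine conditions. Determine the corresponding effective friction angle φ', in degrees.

25.7°

K_p = (1+sin φ)/(1−sin φ) ⇒ sin φ = (K_p − 1)/(K_p + 1) = 0.4334.
φ = arcsin(0.4334) = 25.69°.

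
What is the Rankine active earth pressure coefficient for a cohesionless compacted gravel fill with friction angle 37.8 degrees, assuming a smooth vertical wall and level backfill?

K_a = tan²(45° − φ/2) = tan²(26.10°) = 0.2400.

0.240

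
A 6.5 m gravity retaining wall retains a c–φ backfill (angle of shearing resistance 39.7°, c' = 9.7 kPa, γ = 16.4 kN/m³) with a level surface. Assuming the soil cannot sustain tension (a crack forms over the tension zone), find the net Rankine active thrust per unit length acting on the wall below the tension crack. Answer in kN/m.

K_a = 0.2204; √K_a = 0.4695.
Tension-crack depth z_c = 2c/(γ√K_a) = 2×9.7/(16.4×0.4695) = 2.520 m.
σ_a at base = K_a γ H − 2c√K_a = 0.2204×16.4×6.5 − 2×9.7×0.4695 = 14.39 kPa.
P_a = ½ × 14.39 × (H − z_c) = 0.5×14.39×3.980 = 28.64 kN/m.

28.6 kN/m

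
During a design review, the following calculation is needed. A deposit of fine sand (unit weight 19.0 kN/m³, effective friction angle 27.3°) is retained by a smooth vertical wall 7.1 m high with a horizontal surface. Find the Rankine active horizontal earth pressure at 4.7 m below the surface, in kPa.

33.1 kPa

K_a = (1 − sin φ)/(1 + sin φ) = 0.3711.
σ_h = K_a γ z = 0.3711 × 19.0 × 4.7 = 33.14 kPa.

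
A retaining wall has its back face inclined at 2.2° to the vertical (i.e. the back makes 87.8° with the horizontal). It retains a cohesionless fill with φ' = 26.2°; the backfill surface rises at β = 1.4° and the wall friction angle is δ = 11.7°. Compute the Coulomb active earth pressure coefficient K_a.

K_a = sin²(α+φ) / [sin²α · sin(α−δ) · (1 + √{sin(φ+δ)sin(φ−β) / (sin(α−δ)sin(α+β))})²].
With α = 87.8°, φ = 26.2°, δ = 11.7°, β = 1.4°: K_a = 0.3750.

0.375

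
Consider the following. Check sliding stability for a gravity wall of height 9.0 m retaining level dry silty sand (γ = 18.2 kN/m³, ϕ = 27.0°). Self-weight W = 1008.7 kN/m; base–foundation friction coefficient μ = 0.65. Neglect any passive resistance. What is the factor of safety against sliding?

2.37

K_a = tan²(45° − 27.0°/2) = 0.3755.
P_a = ½K_aγH² = 0.5×0.3755×18.2×9.0² = 276.8 kN/m, acting at H/3 = 3.000 m above the base.
FS_sliding = μW / P_a = 0.65×1008.7 / 276.8 = 2.369.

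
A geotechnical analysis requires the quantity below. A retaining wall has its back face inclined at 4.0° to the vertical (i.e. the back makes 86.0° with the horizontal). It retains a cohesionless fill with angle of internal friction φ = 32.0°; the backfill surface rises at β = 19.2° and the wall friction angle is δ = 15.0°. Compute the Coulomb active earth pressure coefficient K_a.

0.410

K_a = sin²(α+φ) / [sin²α · sin(α−δ) · (1 + √{sin(φ+δ)sin(φ−β) / (sin(α−δ)sin(α+β))})²].
With α = 86.0°, φ = 32.0°, δ = 15.0°, β = 19.2°: K_a = 0.4101.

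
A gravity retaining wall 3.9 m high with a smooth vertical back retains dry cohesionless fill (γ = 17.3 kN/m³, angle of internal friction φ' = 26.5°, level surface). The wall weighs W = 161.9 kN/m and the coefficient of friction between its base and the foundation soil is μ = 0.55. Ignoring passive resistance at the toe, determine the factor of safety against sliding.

K_a = tan²(45° − 26.5°/2) = 0.3829.
P_a = ½K_aγH² = 0.5×0.3829×17.3×3.9² = 50.38 kN/m, acting at H/3 = 1.300 m above the base.
FS_sliding = μW / P_a = 0.55×161.9 / 50.38 = 1.767.

1.77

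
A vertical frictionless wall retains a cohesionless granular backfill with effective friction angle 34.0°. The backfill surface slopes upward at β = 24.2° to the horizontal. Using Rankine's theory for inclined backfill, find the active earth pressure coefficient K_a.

0.375

K_a = cos β · (cos β − √(cos²β − cos²φ)) / (cos β + √(cos²β − cos²φ)).
cos β = 0.9121, cos φ = 0.8290, √(cos²β − cos²φ) = 0.3803.
K_a = 0.9121 × (0.9121 − 0.3803)/(0.9121 + 0.3803) = 0.3753.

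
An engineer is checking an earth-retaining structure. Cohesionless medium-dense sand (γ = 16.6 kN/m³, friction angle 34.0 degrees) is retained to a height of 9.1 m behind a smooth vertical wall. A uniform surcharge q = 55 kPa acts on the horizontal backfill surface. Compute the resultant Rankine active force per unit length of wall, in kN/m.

K_a = tan²(45° − φ/2) = 0.2827.
Soil triangle: ½ K_a γ H² = 0.5×0.2827×16.6×9.1² = 194.3 kN/m.
Surcharge rectangle: K_a q H = 0.2827×55×9.1 = 141.5 kN/m.
Total = 194.3 + 141.5 = 335.8 kN/m.

336 kN/m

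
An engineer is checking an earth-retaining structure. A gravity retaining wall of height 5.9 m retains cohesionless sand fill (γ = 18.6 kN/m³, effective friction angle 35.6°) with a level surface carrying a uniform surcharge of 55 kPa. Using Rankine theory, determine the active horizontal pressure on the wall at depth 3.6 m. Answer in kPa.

32.2 kPa

K_a = (1 − sin φ)/(1 + sin φ) = 0.2641.
σ_v = γz + q = 18.6 × 3.6 + 55 = 122.0 kPa.
σ_h = K_a σ_v = 0.2641 × 122.0 = 32.21 kPa.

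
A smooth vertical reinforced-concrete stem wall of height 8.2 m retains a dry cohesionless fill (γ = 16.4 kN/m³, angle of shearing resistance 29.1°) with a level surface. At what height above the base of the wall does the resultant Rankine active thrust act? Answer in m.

K_a = 0.3456.
The pressure distribution is triangular, so the resultant acts at H/3 above the base = 8.2/3 = 2.733 m.

2.73 m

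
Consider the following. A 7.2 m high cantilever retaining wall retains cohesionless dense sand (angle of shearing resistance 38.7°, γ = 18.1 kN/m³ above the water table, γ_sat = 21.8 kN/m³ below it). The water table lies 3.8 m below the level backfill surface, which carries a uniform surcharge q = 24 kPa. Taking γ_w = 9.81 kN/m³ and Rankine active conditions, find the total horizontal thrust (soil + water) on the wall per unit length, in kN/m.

197 kN/m

K_a = tan²(45° − φ/2) = 0.2306.
γ' = 21.8 − 9.81 = 11.99 kN/m³. h₂ = H − d_w = 3.4 m.
σ'_h: at surface K_a·q = 5.534; at WT K_a(q+γd_w) = 21.39; at base K_a(q+γd_w+γ'h₂) = 30.79 kPa.
P₁ = ½(5.534+21.39)×3.8 = 51.16; P₂ = ½(21.39+30.79)×3.4 = 88.72; P_w = ½γ_w h₂² = 56.70.
Total = 51.16+88.72+56.70 = 196.6 kN/m.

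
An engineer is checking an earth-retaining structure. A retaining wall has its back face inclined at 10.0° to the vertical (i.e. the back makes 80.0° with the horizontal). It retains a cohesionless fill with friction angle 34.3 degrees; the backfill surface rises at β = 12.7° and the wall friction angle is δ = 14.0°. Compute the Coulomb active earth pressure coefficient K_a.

0.391

K_a = sin²(α+φ) / [sin²α · sin(α−δ) · (1 + √{sin(φ+δ)sin(φ−β) / (sin(α−δ)sin(α+β))})²].
With α = 80.0°, φ = 34.3°, δ = 14.0°, β = 12.7°: K_a = 0.3908.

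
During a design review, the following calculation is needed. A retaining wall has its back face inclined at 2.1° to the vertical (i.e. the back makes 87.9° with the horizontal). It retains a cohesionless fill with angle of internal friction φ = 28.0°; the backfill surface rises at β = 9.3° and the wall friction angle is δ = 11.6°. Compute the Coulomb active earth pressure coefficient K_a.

K_a = sin²(α+φ) / [sin²α · sin(α−δ) · (1 + √{sin(φ+δ)sin(φ−β) / (sin(α−δ)sin(α+β))})²].
With α = 87.9°, φ = 28.0°, δ = 11.6°, β = 9.3°: K_a = 0.3910.

0.391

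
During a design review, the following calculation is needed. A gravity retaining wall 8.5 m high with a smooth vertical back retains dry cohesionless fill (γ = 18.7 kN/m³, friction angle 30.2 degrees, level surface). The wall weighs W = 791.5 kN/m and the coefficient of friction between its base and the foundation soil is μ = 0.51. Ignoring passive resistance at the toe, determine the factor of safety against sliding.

1.81

K_a = tan²(45° − 30.2°/2) = 0.3307.
P_a = ½K_aγH² = 0.5×0.3307×18.7×8.5² = 223.4 kN/m, acting at H/3 = 2.833 m above the base.
FS_sliding = μW / P_a = 0.51×791.5 / 223.4 = 1.807.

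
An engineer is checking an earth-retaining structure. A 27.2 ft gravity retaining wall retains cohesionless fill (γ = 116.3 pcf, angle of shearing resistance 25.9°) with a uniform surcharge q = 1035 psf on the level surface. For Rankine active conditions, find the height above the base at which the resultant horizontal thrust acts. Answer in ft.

K_a = 0.3920.
Triangular part P₁ = ½K_aγH² = 16860 at H/3 = 9.067 ft; rectangular part P₂ = K_a q H = 11040 at H/2 = 13.60 ft.
ȳ = (P₁·9.067 + P₂·13.60)/(P₁+P₂) = 10.86 ft.

10.9 ft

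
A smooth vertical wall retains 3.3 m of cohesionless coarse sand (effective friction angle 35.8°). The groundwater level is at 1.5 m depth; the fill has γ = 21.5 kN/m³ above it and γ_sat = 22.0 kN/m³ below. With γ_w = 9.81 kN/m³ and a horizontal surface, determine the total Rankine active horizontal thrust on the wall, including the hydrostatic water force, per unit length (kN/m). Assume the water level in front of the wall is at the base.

K_a = tan²(45° − φ/2) = 0.2619.
γ' = 22.0 − 9.81 = 12.19 kN/m³. Depth below WT = 1.8 m.
σ'_h at WT = K_a γ d_w = 8.445 kPa; at base = 8.445 + K_a γ' × 1.8 = 14.19 kPa.
P₁ (0–1.5 m) = ½×8.445×1.5 = 6.334. P₂ (1.5–3.3 m) = ½(8.445+14.19)×1.8 = 20.37.
P_w = ½ γ_w h₂² = 0.5×9.81×1.8² = 15.89. Total = 6.334+20.37+15.89 = 42.60 kN/m.

42.6 kN/m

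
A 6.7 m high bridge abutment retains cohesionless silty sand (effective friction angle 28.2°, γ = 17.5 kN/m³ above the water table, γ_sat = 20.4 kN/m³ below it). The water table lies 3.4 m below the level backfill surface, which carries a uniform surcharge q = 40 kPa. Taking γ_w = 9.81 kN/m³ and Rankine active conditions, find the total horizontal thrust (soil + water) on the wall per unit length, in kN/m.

277 kN/m

K_a = tan²(45° − φ/2) = 0.3582.
γ' = 20.4 − 9.81 = 10.59 kN/m³. h₂ = H − d_w = 3.3 m.
σ'_h: at surface K_a·q = 14.33; at WT K_a(q+γd_w) = 35.64; at base K_a(q+γd_w+γ'h₂) = 48.16 kPa.
P₁ = ½(14.33+35.64)×3.4 = 84.94; P₂ = ½(35.64+48.16)×3.3 = 138.3; P_w = ½γ_w h₂² = 53.42.
Total = 84.94+138.3+53.42 = 276.6 kN/m.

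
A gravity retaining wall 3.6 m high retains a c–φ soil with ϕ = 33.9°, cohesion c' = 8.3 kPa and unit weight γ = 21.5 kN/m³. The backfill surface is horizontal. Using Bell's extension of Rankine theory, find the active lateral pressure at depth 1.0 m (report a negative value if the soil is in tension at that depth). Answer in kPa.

-2.74 kPa

K_a = (1 − sin φ)/(1 + sin φ) = 0.2839.
σ_a = K_a γ z − 2c√K_a = 0.2839×21.5×1.0 − 2×8.3×0.5328 = -2.741 kPa.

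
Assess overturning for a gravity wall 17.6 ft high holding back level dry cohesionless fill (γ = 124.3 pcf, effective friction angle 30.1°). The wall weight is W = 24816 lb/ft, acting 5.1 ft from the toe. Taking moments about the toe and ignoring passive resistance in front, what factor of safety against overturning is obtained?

K_a = tan²(45° − 30.1°/2) = 0.3320.
P_a = ½K_aγH² = 0.5×0.3320×124.3×17.6² = 6391 lb/ft, acting at H/3 = 5.867 ft above the base.
Overturning moment M_o = P_a × H/3 = 6391 × 5.867 = 37500.
Resisting moment M_r = W × 5.1 = 24816 × 5.1 = 126600.
FS_overturning = M_r/M_o = 126600/37500 = 3.375.

3.38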